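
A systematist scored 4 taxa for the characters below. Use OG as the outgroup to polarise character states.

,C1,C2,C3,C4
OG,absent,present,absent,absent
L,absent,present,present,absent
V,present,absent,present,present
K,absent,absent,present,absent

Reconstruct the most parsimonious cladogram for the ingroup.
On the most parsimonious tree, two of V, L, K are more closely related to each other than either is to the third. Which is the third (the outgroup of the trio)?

Character polarity is set by the outgroup: the derived state is whichever differs from the outgroup's state, so for C2 the derived state is 'absent', and for the remaining characters it is 'present'.
C1: derived state 'present' in V only — an autapomorphy, so it tells us nothing about relationships among taxa.
Only K and V show the derived state 'absent' for C2, supporting them as a clade.
C3 (derived state 'present') is shared by all ingroup taxa — unites the whole ingroup.
C4 (derived state 'present') is unique to V (autapomorphy; uninformative for grouping).
Most parsimonious ingroup topology: (L,(V,K)).
K and V share a more recent common ancestor with each other than either does with L, so L is the least closely related of the three.

L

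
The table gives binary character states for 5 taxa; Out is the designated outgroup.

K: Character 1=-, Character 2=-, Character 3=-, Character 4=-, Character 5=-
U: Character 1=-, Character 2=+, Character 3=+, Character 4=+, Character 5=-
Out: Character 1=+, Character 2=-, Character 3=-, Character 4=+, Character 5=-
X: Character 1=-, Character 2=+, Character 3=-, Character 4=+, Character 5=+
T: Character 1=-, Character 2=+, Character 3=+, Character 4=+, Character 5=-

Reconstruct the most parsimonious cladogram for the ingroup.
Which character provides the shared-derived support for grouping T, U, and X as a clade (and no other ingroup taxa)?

Character polarity is set by the outgroup: the derived state is whichever differs from the outgroup's state, so for Character 1, Character 4 the derived state is '-', and for the remaining characters it is '+'.
Character 1 (derived state '-') is shared by all ingroup taxa — unites the whole ingroup.
Character 2 (derived state '+') is shared by T, U, and X — a synapomorphy uniting that clade.
Only T and U show the derived state '+' for Character 3, supporting them as a clade.
Character 4: derived state '-' in K only — an autapomorphy, so it tells us nothing about relationships among taxa.
Character 5: derived state '+' in X only — an autapomorphy, so it tells us nothing about relationships among taxa.
Most parsimonious ingroup topology: ((X,(U,T)),K).
The clade {T, U, X} is supported by Character 2: its derived state '+' occurs in exactly those taxa and in no other taxon (including the outgroup).

Character 2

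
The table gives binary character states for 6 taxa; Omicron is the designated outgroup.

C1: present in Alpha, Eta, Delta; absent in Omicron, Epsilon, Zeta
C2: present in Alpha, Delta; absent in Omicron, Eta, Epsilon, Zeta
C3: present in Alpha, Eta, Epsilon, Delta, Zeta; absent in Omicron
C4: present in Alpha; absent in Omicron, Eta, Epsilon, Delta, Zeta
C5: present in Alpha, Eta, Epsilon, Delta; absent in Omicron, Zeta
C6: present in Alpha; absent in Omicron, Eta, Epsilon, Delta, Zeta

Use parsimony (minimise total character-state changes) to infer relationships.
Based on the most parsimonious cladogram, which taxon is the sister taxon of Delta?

The outgroup has state 'absent' for every character, so 'present' is the derived state throughout.
C1 (derived state 'present') is shared by Alpha, Delta, and Eta — a synapomorphy uniting that clade.
C2: derived state 'present' in Alpha and Delta only — synapomorphy for {Alpha, Delta}.
All ingroup taxa share the derived state 'present' for C3; it defines the ingroup but does not resolve relationships within it.
C4: derived state 'present' in Alpha only — an autapomorphy, so it tells us nothing about relationships among taxa.
C5 (derived state 'present') is shared by Alpha, Delta, Epsilon, and Eta — a synapomorphy uniting that clade.
C6: derived state 'present' in Alpha only — an autapomorphy, so it tells us nothing about relationships among taxa.
Most parsimonious ingroup topology: ((((Alpha,Delta),Eta),Epsilon),Zeta).
Delta and Alpha form a cherry on this tree, so they are sister taxa.

Alpha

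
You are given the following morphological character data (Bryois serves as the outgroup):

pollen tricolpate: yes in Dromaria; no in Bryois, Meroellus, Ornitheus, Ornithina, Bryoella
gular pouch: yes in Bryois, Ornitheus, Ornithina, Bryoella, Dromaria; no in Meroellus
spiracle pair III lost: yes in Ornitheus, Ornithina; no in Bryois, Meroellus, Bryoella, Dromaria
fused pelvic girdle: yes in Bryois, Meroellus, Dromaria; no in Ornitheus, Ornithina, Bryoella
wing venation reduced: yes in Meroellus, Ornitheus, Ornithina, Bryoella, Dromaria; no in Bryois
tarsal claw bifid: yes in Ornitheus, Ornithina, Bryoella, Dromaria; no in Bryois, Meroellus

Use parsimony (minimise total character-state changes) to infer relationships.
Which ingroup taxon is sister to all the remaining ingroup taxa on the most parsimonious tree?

Meroellus

Character polarity is set by the outgroup: the derived state is whichever differs from the outgroup's state, so for gular pouch, fused pelvic girdle the derived state is 'no', and for the remaining characters it is 'yes'.
pollen tricolpate (derived state 'yes') is unique to Dromaria (autapomorphy; uninformative for grouping).
gular pouch: derived state 'no' in Meroellus only — an autapomorphy, so it tells us nothing about relationships among taxa.
Only Ornitheus and Ornithina show the derived state 'yes' for spiracle pair III lost, supporting them as a clade.
Only Bryoella, Ornitheus, and Ornithina show the derived state 'no' for fused pelvic girdle, supporting them as a clade.
wing venation reduced (derived state 'yes') is shared by all ingroup taxa — unites the whole ingroup.
Only Bryoella, Dromaria, Ornitheus, and Ornithina show the derived state 'yes' for tarsal claw bifid, supporting them as a clade.
Most parsimonious ingroup topology: (Meroellus,(((Ornitheus,Ornithina),Bryoella),Dromaria)).
Meroellus is sister to the clade containing all other ingroup taxa, so it is the earliest-diverging (most basal) ingroup lineage.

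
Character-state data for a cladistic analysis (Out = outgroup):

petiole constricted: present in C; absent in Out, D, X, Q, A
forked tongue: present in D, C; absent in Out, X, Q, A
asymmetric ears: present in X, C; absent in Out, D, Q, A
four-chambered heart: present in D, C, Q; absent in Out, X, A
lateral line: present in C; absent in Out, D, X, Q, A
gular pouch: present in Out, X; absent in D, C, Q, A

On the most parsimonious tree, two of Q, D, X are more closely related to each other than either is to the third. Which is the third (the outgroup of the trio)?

Character polarity is set by the outgroup: the derived state is whichever differs from the outgroup's state, so for gular pouch the derived state is 'absent', and for the remaining characters it is 'present'.
petiole constricted (derived state 'present') is unique to C (autapomorphy; uninformative for grouping).
forked tongue (derived state 'present') is shared by C and D — a synapomorphy uniting that clade.
asymmetric ears (state 'present') occurs in C and X but conflicts with the nesting implied by the other characters — most parsimoniously interpreted as homoplasy.
four-chambered heart: derived state 'present' in C, D, and Q only — synapomorphy for {C, D, Q}.
lateral line (derived state 'present') is unique to C (autapomorphy; uninformative for grouping).
gular pouch: derived state 'absent' in A, C, D, and Q only — synapomorphy for {A, C, D, Q}.
Most parsimonious ingroup topology: ((((D,C),Q),A),X).
Q and D share a more recent common ancestor with each other than either does with X, so X is the least closely related of the three.

X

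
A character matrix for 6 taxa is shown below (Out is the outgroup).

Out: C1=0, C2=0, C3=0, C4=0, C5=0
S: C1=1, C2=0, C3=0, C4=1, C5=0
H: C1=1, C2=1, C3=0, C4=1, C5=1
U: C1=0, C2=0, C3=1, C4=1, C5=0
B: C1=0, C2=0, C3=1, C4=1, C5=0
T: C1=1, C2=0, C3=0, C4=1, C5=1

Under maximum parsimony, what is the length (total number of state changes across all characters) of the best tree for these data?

The outgroup has state '0' for every character, so '1' is the derived state throughout.
C1 (derived state '1') is shared by H, S, and T — a synapomorphy uniting that clade.
C2: derived state '1' in H only — an autapomorphy, so it tells us nothing about relationships among taxa.
C3 (derived state '1') is shared by B and U — a synapomorphy uniting that clade.
All ingroup taxa share the derived state '1' for C4; it defines the ingroup but does not resolve relationships within it.
C5 (derived state '1') is shared by H and T — a synapomorphy uniting that clade.
Most parsimonious ingroup topology: ((S,(H,T)),(U,B)).
Changes per character on this tree: C1: 1; C2: 1; C3: 1; C4: 1; C5: 1.
Total = 5.

5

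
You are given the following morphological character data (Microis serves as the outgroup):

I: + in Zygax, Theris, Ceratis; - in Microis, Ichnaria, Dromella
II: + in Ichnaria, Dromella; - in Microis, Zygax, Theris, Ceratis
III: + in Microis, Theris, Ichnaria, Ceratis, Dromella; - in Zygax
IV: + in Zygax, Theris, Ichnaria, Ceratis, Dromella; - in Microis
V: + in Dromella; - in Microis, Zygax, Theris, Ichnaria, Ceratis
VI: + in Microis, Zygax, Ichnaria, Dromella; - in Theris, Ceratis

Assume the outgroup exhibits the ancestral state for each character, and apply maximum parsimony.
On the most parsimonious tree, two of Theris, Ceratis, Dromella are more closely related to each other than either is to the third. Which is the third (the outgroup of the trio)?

Dromella

Character polarity is set by the outgroup: the derived state is whichever differs from the outgroup's state, so for III, VI the derived state is '-', and for the remaining characters it is '+'.
I: derived state '+' in Ceratis, Theris, and Zygax only — synapomorphy for {Ceratis, Theris, Zygax}.
Only Dromella and Ichnaria show the derived state '+' for II, supporting them as a clade.
III: derived state '-' in Zygax only — an autapomorphy, so it tells us nothing about relationships among taxa.
IV (derived state '+') is shared by all ingroup taxa — unites the whole ingroup.
V (derived state '+') is unique to Dromella (autapomorphy; uninformative for grouping).
Only Ceratis and Theris show the derived state '-' for VI, supporting them as a clade.
Most parsimonious ingroup topology: ((Zygax,(Theris,Ceratis)),(Ichnaria,Dromella)).
Theris and Ceratis share a more recent common ancestor with each other than either does with Dromella, so Dromella is the least closely related of the three.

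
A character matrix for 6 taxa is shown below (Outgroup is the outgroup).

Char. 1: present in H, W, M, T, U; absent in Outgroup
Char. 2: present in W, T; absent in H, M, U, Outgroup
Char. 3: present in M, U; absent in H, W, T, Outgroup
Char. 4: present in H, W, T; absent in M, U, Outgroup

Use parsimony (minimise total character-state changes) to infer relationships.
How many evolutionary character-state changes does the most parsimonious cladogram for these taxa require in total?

The outgroup has state 'absent' for every character, so 'present' is the derived state throughout.
Char. 1 (derived state 'present') is shared by all ingroup taxa — unites the whole ingroup.
Only T and W show the derived state 'present' for Char. 2, supporting them as a clade.
Char. 3: derived state 'present' in M and U only — synapomorphy for {M, U}.
Char. 4: derived state 'present' in H, T, and W only — synapomorphy for {H, T, W}.
Most parsimonious ingroup topology: ((H,(T,W)),(M,U)).
Changes per character on this tree: Char. 1: 1; Char. 2: 1; Char. 3: 1; Char. 4: 1.
Total = 4.

4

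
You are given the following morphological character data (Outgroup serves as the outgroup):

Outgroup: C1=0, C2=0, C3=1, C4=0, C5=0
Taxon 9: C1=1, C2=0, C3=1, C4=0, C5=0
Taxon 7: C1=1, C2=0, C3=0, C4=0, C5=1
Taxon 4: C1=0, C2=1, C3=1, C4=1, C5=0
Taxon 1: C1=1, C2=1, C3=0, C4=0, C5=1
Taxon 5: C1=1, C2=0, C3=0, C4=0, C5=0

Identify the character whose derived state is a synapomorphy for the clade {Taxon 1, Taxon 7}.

C5

Character polarity is set by the outgroup: the derived state is whichever differs from the outgroup's state, so for C3 the derived state is '0', and for the remaining characters it is '1'.
Only Taxon 1, Taxon 5, Taxon 7, and Taxon 9 show the derived state '1' for C1, supporting them as a clade.
C2 groups Taxon 1 and Taxon 4, which is incompatible with the clades supported by the remaining characters; treating it as convergent (homoplasy) costs fewer steps than any alternative tree.
C3 (derived state '0') is shared by Taxon 1, Taxon 5, and Taxon 7 — a synapomorphy uniting that clade.
C4 (derived state '1') is unique to Taxon 4 (autapomorphy; uninformative for grouping).
C5: derived state '1' in Taxon 1 and Taxon 7 only — synapomorphy for {Taxon 1, Taxon 7}.
Most parsimonious ingroup topology: ((Taxon 9,((Taxon 7,Taxon 1),Taxon 5)),Taxon 4).
The clade {Taxon 1, Taxon 7} is supported by C5: its derived state '1' occurs in exactly those taxa and in no other taxon (including the outgroup).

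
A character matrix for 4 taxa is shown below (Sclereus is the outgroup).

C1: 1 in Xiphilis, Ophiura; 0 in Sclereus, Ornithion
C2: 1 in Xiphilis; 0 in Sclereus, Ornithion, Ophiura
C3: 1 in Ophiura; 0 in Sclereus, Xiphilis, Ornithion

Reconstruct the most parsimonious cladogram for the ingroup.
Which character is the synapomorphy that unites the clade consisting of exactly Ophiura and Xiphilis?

The outgroup has state '0' for every character, so '1' is the derived state throughout.
C1: derived state '1' in Ophiura and Xiphilis only — synapomorphy for {Ophiura, Xiphilis}.
C2: derived state '1' in Xiphilis only — an autapomorphy, so it tells us nothing about relationships among taxa.
C3 (derived state '1') is unique to Ophiura (autapomorphy; uninformative for grouping).
Most parsimonious ingroup topology: ((Xiphilis,Ophiura),Ornithion).
The clade {Ophiura, Xiphilis} is supported by C1: its derived state '1' occurs in exactly those taxa and in no other taxon (including the outgroup).

C1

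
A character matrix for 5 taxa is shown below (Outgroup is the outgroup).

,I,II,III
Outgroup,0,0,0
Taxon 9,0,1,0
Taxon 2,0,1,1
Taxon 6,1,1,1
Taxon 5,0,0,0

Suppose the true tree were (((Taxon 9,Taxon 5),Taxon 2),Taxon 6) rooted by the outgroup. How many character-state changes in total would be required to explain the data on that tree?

Map each character onto (((Taxon 9,Taxon 5),Taxon 2),Taxon 6) (rooted by Outgroup) and count the minimum state changes it requires (Fitch parsimony):
I: 1; II: 2; III: 2.
Total tree length = 5.

5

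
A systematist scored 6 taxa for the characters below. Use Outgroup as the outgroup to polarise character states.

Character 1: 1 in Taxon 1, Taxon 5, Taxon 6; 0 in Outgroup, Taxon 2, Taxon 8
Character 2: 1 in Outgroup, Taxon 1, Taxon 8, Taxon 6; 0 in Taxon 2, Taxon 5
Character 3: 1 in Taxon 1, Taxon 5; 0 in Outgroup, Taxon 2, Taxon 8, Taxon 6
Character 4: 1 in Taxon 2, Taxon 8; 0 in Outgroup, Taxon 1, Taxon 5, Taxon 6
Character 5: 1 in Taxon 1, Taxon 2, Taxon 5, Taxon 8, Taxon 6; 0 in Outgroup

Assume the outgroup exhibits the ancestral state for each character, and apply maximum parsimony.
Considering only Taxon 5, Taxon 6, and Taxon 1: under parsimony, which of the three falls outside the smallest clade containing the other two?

Character polarity is set by the outgroup: the derived state is whichever differs from the outgroup's state, so for Character 2 the derived state is '0', and for the remaining characters it is '1'.
Only Taxon 1, Taxon 5, and Taxon 6 show the derived state '1' for Character 1, supporting them as a clade.
Character 2 groups Taxon 2 and Taxon 5, which is incompatible with the clades supported by the remaining characters; treating it as convergent (homoplasy) costs fewer steps than any alternative tree.
Character 3 (derived state '1') is shared by Taxon 1 and Taxon 5 — a synapomorphy uniting that clade.
Character 4 (derived state '1') is shared by Taxon 2 and Taxon 8 — a synapomorphy uniting that clade.
Character 5 (derived state '1') is shared by all ingroup taxa — unites the whole ingroup.
Most parsimonious ingroup topology: (((Taxon 1,Taxon 5),Taxon 6),(Taxon 2,Taxon 8)).
Taxon 1 and Taxon 5 share a more recent common ancestor with each other than either does with Taxon 6, so Taxon 6 is the least closely related of the three.

Taxon 6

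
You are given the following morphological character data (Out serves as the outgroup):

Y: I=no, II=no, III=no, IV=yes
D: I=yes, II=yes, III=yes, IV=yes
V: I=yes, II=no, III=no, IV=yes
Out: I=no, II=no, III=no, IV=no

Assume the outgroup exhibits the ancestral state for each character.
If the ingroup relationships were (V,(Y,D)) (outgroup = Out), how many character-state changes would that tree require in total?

5

Map each character onto (V,(Y,D)) (rooted by Out) and count the minimum state changes it requires (Fitch parsimony):
I: 2; II: 1; III: 1; IV: 1.
Total tree length = 5.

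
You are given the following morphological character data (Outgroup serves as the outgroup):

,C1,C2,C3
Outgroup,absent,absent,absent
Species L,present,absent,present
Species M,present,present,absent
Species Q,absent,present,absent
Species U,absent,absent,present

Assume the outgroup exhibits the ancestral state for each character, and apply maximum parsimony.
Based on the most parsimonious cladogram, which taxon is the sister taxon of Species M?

The outgroup has state 'absent' for every character, so 'present' is the derived state throughout.
C1 groups Species L and Species M, which is incompatible with the clades supported by the remaining characters; treating it as convergent (homoplasy) costs fewer steps than any alternative tree.
C2 (derived state 'present') is shared by Species M and Species Q — a synapomorphy uniting that clade.
C3: derived state 'present' in Species L and Species U only — synapomorphy for {Species L, Species U}.
Most parsimonious ingroup topology: ((Species L,Species U),(Species M,Species Q)).
Species M and Species Q form a cherry on this tree, so they are sister taxa.

Species Q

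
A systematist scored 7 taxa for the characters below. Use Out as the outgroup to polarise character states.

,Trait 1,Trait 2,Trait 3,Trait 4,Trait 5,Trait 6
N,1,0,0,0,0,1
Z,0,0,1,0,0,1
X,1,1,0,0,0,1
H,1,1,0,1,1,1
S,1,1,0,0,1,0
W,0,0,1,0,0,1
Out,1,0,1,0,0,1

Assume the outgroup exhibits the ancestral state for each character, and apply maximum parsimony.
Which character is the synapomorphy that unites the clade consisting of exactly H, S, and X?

Trait 2

Character polarity is set by the outgroup: the derived state is whichever differs from the outgroup's state, so for Trait 1, Trait 3, Trait 6 the derived state is '0', and for the remaining characters it is '1'.
Trait 1 (derived state '0') is shared by W and Z — a synapomorphy uniting that clade.
Trait 2: derived state '1' in H, S, and X only — synapomorphy for {H, S, X}.
Trait 3 (derived state '0') is shared by H, N, S, and X — a synapomorphy uniting that clade.
Trait 4 (derived state '1') is unique to H (autapomorphy; uninformative for grouping).
Only H and S show the derived state '1' for Trait 5, supporting them as a clade.
Trait 6: derived state '0' in S only — an autapomorphy, so it tells us nothing about relationships among taxa.
Most parsimonious ingroup topology: ((W,Z),(((H,S),X),N)).
The clade {H, S, X} is supported by Trait 2: its derived state '1' occurs in exactly those taxa and in no other taxon (including the outgroup).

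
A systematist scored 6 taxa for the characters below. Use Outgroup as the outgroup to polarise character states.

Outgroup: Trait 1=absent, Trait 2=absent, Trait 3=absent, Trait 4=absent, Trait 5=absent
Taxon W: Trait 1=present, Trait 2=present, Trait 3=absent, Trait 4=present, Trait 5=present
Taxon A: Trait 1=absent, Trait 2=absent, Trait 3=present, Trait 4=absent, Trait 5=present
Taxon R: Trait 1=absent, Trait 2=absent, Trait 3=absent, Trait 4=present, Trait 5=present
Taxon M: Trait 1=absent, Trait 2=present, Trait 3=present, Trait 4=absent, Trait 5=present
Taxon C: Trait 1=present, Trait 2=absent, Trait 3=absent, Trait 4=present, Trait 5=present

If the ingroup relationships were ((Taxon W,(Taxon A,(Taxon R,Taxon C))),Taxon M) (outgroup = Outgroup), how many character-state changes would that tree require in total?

9

Map each character onto ((Taxon W,(Taxon A,(Taxon R,Taxon C))),Taxon M) (rooted by Outgroup) and count the minimum state changes it requires (Fitch parsimony):
Trait 1: 2; Trait 2: 2; Trait 3: 2; Trait 4: 2; Trait 5: 1.
Total tree length = 9.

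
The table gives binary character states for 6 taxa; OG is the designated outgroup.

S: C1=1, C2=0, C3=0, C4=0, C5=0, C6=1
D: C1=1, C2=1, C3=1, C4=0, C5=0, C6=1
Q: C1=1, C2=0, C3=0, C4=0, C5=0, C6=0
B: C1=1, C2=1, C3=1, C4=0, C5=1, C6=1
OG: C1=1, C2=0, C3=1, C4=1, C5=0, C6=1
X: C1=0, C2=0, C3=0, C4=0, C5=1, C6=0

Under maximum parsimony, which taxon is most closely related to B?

Character polarity is set by the outgroup: the derived state is whichever differs from the outgroup's state, so for C1, C3, C4, C6 the derived state is '0', and for the remaining characters it is '1'.
C1 (derived state '0') is unique to X (autapomorphy; uninformative for grouping).
C2: derived state '1' in B and D only — synapomorphy for {B, D}.
C3 (derived state '0') is shared by Q, S, and X — a synapomorphy uniting that clade.
C4 (derived state '0') is shared by all ingroup taxa — unites the whole ingroup.
C5 (state '1') occurs in B and X but conflicts with the nesting implied by the other characters — most parsimoniously interpreted as homoplasy.
C6 (derived state '0') is shared by Q and X — a synapomorphy uniting that clade.
Most parsimonious ingroup topology: ((D,B),((Q,X),S)).
B and D form a cherry on this tree, so they are sister taxa.

D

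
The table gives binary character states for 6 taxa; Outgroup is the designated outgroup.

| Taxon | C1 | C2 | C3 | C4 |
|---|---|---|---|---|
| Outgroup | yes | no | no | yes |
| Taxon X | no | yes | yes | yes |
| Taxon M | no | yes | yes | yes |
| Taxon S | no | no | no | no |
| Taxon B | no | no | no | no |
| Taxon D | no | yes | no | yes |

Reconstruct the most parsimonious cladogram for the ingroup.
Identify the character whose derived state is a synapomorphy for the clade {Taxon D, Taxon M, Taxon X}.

Character polarity is set by the outgroup: the derived state is whichever differs from the outgroup's state, so for C1, C4 the derived state is 'no', and for the remaining characters it is 'yes'.
All ingroup taxa share the derived state 'no' for C1; it defines the ingroup but does not resolve relationships within it.
C2 (derived state 'yes') is shared by Taxon D, Taxon M, and Taxon X — a synapomorphy uniting that clade.
C3 (derived state 'yes') is shared by Taxon M and Taxon X — a synapomorphy uniting that clade.
C4: derived state 'no' in Taxon B and Taxon S only — synapomorphy for {Taxon B, Taxon S}.
Most parsimonious ingroup topology: (((Taxon X,Taxon M),Taxon D),(Taxon S,Taxon B)).
The clade {Taxon D, Taxon M, Taxon X} is supported by C2: its derived state 'yes' occurs in exactly those taxa and in no other taxon (including the outgroup).

C2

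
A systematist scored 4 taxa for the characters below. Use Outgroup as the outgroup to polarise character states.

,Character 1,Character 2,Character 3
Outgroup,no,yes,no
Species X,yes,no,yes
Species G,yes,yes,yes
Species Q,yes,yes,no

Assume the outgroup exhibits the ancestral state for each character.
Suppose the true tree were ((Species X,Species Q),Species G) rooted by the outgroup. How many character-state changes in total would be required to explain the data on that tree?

4

Map each character onto ((Species X,Species Q),Species G) (rooted by Outgroup) and count the minimum state changes it requires (Fitch parsimony):
Character 1: 1; Character 2: 1; Character 3: 2.
Total tree length = 4.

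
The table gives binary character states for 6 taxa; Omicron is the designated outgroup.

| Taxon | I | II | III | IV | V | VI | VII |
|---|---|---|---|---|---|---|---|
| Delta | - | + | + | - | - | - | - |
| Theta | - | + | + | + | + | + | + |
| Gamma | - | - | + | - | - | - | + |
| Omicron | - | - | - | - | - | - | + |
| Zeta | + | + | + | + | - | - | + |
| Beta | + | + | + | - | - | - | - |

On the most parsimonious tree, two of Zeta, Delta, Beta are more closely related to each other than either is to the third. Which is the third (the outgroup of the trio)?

Character polarity is set by the outgroup: the derived state is whichever differs from the outgroup's state, so for VII the derived state is '-', and for the remaining characters it is '+'.
I (state '+') occurs in Beta and Zeta but conflicts with the nesting implied by the other characters — most parsimoniously interpreted as homoplasy.
II (derived state '+') is shared by Beta, Delta, Theta, and Zeta — a synapomorphy uniting that clade.
All ingroup taxa share the derived state '+' for III; it defines the ingroup but does not resolve relationships within it.
IV (derived state '+') is shared by Theta and Zeta — a synapomorphy uniting that clade.
V (derived state '+') is unique to Theta (autapomorphy; uninformative for grouping).
VI (derived state '+') is unique to Theta (autapomorphy; uninformative for grouping).
VII (derived state '-') is shared by Beta and Delta — a synapomorphy uniting that clade.
Most parsimonious ingroup topology: (((Zeta,Theta),(Delta,Beta)),Gamma).
Delta and Beta share a more recent common ancestor with each other than either does with Zeta, so Zeta is the least closely related of the three.

Zeta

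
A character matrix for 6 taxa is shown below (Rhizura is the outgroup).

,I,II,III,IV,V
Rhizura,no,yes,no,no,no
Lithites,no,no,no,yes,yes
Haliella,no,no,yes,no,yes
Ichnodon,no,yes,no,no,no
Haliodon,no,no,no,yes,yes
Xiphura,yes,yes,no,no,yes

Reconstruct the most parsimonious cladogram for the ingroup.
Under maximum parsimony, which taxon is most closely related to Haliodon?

Character polarity is set by the outgroup: the derived state is whichever differs from the outgroup's state, so for II the derived state is 'no', and for the remaining characters it is 'yes'.
I (derived state 'yes') is unique to Xiphura (autapomorphy; uninformative for grouping).
II (derived state 'no') is shared by Haliella, Haliodon, and Lithites — a synapomorphy uniting that clade.
III: derived state 'yes' in Haliella only — an autapomorphy, so it tells us nothing about relationships among taxa.
Only Haliodon and Lithites show the derived state 'yes' for IV, supporting them as a clade.
V (derived state 'yes') is shared by Haliella, Haliodon, Lithites, and Xiphura — a synapomorphy uniting that clade.
Most parsimonious ingroup topology: ((((Lithites,Haliodon),Haliella),Xiphura),Ichnodon).
Haliodon and Lithites form a cherry on this tree, so they are sister taxa.

Lithites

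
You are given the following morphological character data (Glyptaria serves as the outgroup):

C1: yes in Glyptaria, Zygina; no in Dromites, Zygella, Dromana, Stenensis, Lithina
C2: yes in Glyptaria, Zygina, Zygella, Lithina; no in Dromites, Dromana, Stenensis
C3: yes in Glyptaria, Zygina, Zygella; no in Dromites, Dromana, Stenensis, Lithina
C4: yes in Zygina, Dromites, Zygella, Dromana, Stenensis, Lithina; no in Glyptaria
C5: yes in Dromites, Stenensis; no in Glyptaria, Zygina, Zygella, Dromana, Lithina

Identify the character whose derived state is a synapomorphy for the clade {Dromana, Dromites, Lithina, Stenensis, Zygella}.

C1

Character polarity is set by the outgroup: the derived state is whichever differs from the outgroup's state, so for C1, C2, C3 the derived state is 'no', and for the remaining characters it is 'yes'.
C1: derived state 'no' in Dromana, Dromites, Lithina, Stenensis, and Zygella only — synapomorphy for {Dromana, Dromites, Lithina, Stenensis, Zygella}.
Only Dromana, Dromites, and Stenensis show the derived state 'no' for C2, supporting them as a clade.
Only Dromana, Dromites, Lithina, and Stenensis show the derived state 'no' for C3, supporting them as a clade.
All ingroup taxa share the derived state 'yes' for C4; it defines the ingroup but does not resolve relationships within it.
C5: derived state 'yes' in Dromites and Stenensis only — synapomorphy for {Dromites, Stenensis}.
Most parsimonious ingroup topology: (Zygina,((((Dromites,Stenensis),Dromana),Lithina),Zygella)).
The clade {Dromana, Dromites, Lithina, Stenensis, Zygella} is supported by C1: its derived state 'no' occurs in exactly those taxa and in no other taxon (including the outgroup).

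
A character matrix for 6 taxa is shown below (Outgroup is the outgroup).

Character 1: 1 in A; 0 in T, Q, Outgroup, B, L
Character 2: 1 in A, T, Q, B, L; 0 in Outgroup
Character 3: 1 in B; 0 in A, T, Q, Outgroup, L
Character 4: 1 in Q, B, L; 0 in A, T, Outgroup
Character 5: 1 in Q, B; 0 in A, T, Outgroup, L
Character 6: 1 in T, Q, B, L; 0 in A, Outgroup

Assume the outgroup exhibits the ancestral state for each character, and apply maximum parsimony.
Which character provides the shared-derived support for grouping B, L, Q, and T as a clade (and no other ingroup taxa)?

Character 6

The outgroup has state '0' for every character, so '1' is the derived state throughout.
Character 1: derived state '1' in A only — an autapomorphy, so it tells us nothing about relationships among taxa.
All ingroup taxa share the derived state '1' for Character 2; it defines the ingroup but does not resolve relationships within it.
Character 3 (derived state '1') is unique to B (autapomorphy; uninformative for grouping).
Only B, L, and Q show the derived state '1' for Character 4, supporting them as a clade.
Character 5 (derived state '1') is shared by B and Q — a synapomorphy uniting that clade.
Only B, L, Q, and T show the derived state '1' for Character 6, supporting them as a clade.
Most parsimonious ingroup topology: ((T,(L,(Q,B))),A).
The clade {B, L, Q, T} is supported by Character 6: its derived state '1' occurs in exactly those taxa and in no other taxon (including the outgroup).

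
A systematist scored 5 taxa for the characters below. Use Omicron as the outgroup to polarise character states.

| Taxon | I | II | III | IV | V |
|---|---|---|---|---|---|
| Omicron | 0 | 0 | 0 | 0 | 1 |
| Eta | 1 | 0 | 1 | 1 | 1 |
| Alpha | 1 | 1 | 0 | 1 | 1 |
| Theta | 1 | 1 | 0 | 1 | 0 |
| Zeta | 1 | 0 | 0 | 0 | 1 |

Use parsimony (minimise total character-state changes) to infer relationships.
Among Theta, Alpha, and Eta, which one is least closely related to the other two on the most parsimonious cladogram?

Character polarity is set by the outgroup: the derived state is whichever differs from the outgroup's state, so for V the derived state is '0', and for the remaining characters it is '1'.
All ingroup taxa share the derived state '1' for I; it defines the ingroup but does not resolve relationships within it.
Only Alpha and Theta show the derived state '1' for II, supporting them as a clade.
III (derived state '1') is unique to Eta (autapomorphy; uninformative for grouping).
IV (derived state '1') is shared by Alpha, Eta, and Theta — a synapomorphy uniting that clade.
V (derived state '0') is unique to Theta (autapomorphy; uninformative for grouping).
Most parsimonious ingroup topology: ((Eta,(Alpha,Theta)),Zeta).
Alpha and Theta share a more recent common ancestor with each other than either does with Eta, so Eta is the least closely related of the three.

Eta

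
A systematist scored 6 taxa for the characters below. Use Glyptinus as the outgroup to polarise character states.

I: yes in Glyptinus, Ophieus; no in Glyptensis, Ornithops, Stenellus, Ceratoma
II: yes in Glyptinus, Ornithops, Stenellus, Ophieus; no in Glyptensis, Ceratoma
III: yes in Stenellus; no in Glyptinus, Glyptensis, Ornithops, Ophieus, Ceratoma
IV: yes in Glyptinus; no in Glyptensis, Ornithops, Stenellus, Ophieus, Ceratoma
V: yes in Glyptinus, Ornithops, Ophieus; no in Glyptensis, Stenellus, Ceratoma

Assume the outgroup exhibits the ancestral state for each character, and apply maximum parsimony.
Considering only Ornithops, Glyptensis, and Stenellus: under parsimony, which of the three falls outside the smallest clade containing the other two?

Ornithops

Character polarity is set by the outgroup: the derived state is whichever differs from the outgroup's state, so for I, II, IV, V the derived state is 'no', and for the remaining characters it is 'yes'.
I: derived state 'no' in Ceratoma, Glyptensis, Ornithops, and Stenellus only — synapomorphy for {Ceratoma, Glyptensis, Ornithops, Stenellus}.
II: derived state 'no' in Ceratoma and Glyptensis only — synapomorphy for {Ceratoma, Glyptensis}.
III: derived state 'yes' in Stenellus only — an autapomorphy, so it tells us nothing about relationships among taxa.
All ingroup taxa share the derived state 'no' for IV; it defines the ingroup but does not resolve relationships within it.
V: derived state 'no' in Ceratoma, Glyptensis, and Stenellus only — synapomorphy for {Ceratoma, Glyptensis, Stenellus}.
Most parsimonious ingroup topology: ((((Glyptensis,Ceratoma),Stenellus),Ornithops),Ophieus).
Glyptensis and Stenellus share a more recent common ancestor with each other than either does with Ornithops, so Ornithops is the least closely related of the three.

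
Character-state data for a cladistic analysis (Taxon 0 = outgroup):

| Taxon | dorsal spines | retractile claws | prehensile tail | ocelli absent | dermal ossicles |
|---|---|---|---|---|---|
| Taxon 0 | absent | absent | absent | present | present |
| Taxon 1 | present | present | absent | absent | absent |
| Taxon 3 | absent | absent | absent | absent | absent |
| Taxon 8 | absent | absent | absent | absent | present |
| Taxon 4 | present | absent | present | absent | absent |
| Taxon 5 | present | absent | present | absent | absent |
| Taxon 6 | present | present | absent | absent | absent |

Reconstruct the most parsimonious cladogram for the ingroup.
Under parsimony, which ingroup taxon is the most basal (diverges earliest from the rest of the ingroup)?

Taxon 8

Character polarity is set by the outgroup: the derived state is whichever differs from the outgroup's state, so for ocelli absent, dermal ossicles the derived state is 'absent', and for the remaining characters it is 'present'.
dorsal spines: derived state 'present' in Taxon 1, Taxon 4, Taxon 5, and Taxon 6 only — synapomorphy for {Taxon 1, Taxon 4, Taxon 5, Taxon 6}.
Only Taxon 1 and Taxon 6 show the derived state 'present' for retractile claws, supporting them as a clade.
prehensile tail (derived state 'present') is shared by Taxon 4 and Taxon 5 — a synapomorphy uniting that clade.
All ingroup taxa share the derived state 'absent' for ocelli absent; it defines the ingroup but does not resolve relationships within it.
dermal ossicles (derived state 'absent') is shared by Taxon 1, Taxon 3, Taxon 4, Taxon 5, and Taxon 6 — a synapomorphy uniting that clade.
Most parsimonious ingroup topology: ((((Taxon 1,Taxon 6),(Taxon 4,Taxon 5)),Taxon 3),Taxon 8).
Taxon 8 is sister to the clade containing all other ingroup taxa, so it is the earliest-diverging (most basal) ingroup lineage.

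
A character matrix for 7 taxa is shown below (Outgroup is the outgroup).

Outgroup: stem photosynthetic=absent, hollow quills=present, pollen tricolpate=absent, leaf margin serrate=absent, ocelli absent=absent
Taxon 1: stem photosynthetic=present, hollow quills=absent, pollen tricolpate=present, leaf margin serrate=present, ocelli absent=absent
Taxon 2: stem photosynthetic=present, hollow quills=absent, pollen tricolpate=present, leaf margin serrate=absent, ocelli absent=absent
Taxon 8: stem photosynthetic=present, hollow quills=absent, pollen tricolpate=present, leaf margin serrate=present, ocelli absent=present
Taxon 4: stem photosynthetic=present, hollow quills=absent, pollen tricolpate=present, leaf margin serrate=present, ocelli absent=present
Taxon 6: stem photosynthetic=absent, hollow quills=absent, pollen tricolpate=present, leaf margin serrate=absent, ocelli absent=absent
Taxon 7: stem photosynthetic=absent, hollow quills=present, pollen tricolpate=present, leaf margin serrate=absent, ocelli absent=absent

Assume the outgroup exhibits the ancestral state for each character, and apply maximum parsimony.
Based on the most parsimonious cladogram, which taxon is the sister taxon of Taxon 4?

Taxon 8

Character polarity is set by the outgroup: the derived state is whichever differs from the outgroup's state, so for hollow quills the derived state is 'absent', and for the remaining characters it is 'present'.
stem photosynthetic (derived state 'present') is shared by Taxon 1, Taxon 2, Taxon 4, and Taxon 8 — a synapomorphy uniting that clade.
hollow quills: derived state 'absent' in Taxon 1, Taxon 2, Taxon 4, Taxon 6, and Taxon 8 only — synapomorphy for {Taxon 1, Taxon 2, Taxon 4, Taxon 6, Taxon 8}.
pollen tricolpate (derived state 'present') is shared by all ingroup taxa — unites the whole ingroup.
leaf margin serrate: derived state 'present' in Taxon 1, Taxon 4, and Taxon 8 only — synapomorphy for {Taxon 1, Taxon 4, Taxon 8}.
Only Taxon 4 and Taxon 8 show the derived state 'present' for ocelli absent, supporting them as a clade.
Most parsimonious ingroup topology: ((((Taxon 1,(Taxon 8,Taxon 4)),Taxon 2),Taxon 6),Taxon 7).
Taxon 4 and Taxon 8 form a cherry on this tree, so they are sister taxa.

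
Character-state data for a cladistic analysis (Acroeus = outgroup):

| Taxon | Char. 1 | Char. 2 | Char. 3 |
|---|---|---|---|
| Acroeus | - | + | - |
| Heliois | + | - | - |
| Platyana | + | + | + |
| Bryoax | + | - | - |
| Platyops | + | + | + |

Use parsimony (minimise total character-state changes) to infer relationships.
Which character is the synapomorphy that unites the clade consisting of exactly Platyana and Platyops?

Char. 3

Character polarity is set by the outgroup: the derived state is whichever differs from the outgroup's state, so for Char. 2 the derived state is '-', and for the remaining characters it is '+'.
Char. 1 (derived state '+') is shared by all ingroup taxa — unites the whole ingroup.
Char. 2: derived state '-' in Bryoax and Heliois only — synapomorphy for {Bryoax, Heliois}.
Char. 3: derived state '+' in Platyana and Platyops only — synapomorphy for {Platyana, Platyops}.
Most parsimonious ingroup topology: ((Heliois,Bryoax),(Platyana,Platyops)).
The clade {Platyana, Platyops} is supported by Char. 3: its derived state '+' occurs in exactly those taxa and in no other taxon (including the outgroup).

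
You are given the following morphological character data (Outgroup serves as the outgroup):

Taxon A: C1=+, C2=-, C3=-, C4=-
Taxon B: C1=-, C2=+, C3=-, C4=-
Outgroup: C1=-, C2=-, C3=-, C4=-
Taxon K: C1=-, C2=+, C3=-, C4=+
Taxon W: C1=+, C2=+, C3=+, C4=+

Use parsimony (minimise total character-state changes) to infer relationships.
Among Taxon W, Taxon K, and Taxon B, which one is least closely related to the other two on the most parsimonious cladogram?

Taxon B

The outgroup has state '-' for every character, so '+' is the derived state throughout.
C1 groups Taxon A and Taxon W, which is incompatible with the clades supported by the remaining characters; treating it as convergent (homoplasy) costs fewer steps than any alternative tree.
C2: derived state '+' in Taxon B, Taxon K, and Taxon W only — synapomorphy for {Taxon B, Taxon K, Taxon W}.
C3 (derived state '+') is unique to Taxon W (autapomorphy; uninformative for grouping).
C4: derived state '+' in Taxon K and Taxon W only — synapomorphy for {Taxon K, Taxon W}.
Most parsimonious ingroup topology: (((Taxon K,Taxon W),Taxon B),Taxon A).
Taxon K and Taxon W share a more recent common ancestor with each other than either does with Taxon B, so Taxon B is the least closely related of the three.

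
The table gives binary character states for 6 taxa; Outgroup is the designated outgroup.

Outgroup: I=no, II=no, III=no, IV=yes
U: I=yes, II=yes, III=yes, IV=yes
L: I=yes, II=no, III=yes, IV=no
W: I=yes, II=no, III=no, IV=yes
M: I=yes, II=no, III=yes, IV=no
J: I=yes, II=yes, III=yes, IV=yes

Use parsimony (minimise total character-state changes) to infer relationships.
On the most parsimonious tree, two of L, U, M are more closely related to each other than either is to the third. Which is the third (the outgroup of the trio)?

Character polarity is set by the outgroup: the derived state is whichever differs from the outgroup's state, so for IV the derived state is 'no', and for the remaining characters it is 'yes'.
I (derived state 'yes') is shared by all ingroup taxa — unites the whole ingroup.
Only J and U show the derived state 'yes' for II, supporting them as a clade.
Only J, L, M, and U show the derived state 'yes' for III, supporting them as a clade.
Only L and M show the derived state 'no' for IV, supporting them as a clade.
Most parsimonious ingroup topology: (((U,J),(L,M)),W).
L and M share a more recent common ancestor with each other than either does with U, so U is the least closely related of the three.

U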